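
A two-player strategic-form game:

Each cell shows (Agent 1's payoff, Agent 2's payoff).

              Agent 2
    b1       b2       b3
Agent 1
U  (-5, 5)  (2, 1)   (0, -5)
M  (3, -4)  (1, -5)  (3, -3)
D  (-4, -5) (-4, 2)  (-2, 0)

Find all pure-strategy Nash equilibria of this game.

(U, b1): Agent 1 can switch to M (-5 → 3). Not NE.
(U, b2): Agent 2 can switch to b1 (1 → 5). Not NE.
(U, b3): Agent 1 can switch to M (0 → 3). Not NE.
(M, b1): Agent 2 can switch to b3 (-4 → -3). Not NE.
(M, b2): Agent 1 can switch to U (1 → 2). Not NE.
(M, b3): Agent 1 gets 3, best alternative 0; Agent 2 gets -3, best alternative -4. No profitable deviation — NE.
(D, b1): Agent 1 can switch to M (-4 → 3). Not NE.
(D, b2): Agent 1 can switch to U (-4 → 2). Not NE.
(D, b3): Agent 1 can switch to U (-2 → 0). Not NE.

Pure NE: (M, b3)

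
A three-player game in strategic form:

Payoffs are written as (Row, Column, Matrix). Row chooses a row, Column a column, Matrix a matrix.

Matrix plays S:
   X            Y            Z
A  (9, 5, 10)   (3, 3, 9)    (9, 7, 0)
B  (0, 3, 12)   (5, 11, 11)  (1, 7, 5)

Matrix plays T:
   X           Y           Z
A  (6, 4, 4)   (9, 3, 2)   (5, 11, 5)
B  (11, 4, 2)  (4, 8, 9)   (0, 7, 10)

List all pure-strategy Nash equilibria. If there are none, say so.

Pure-strategy Nash equilibria: (A, Z, T); (B, Y, S)

Row against (X, S): payoffs 9, 0 → best response A.
Row against (X, T): payoffs 6, 11 → best response B.
Row against (Y, S): payoffs 3, 5 → best response B.
Row against (Y, T): payoffs 9, 4 → best response A.
Row against (Z, S): payoffs 9, 1 → best response A.
Row against (Z, T): payoffs 5, 0 → best response A.
Column against (A, S): payoffs 5, 3, 7 → best response Z.
Column against (A, T): payoffs 4, 3, 11 → best response Z.
Column against (B, S): payoffs 3, 11, 7 → best response Y.
Column against (B, T): payoffs 4, 8, 7 → best response Y.
Matrix against (A, X): payoffs 10, 4 → best response S.
Matrix against (A, Y): payoffs 9, 2 → best response S.
Matrix against (A, Z): payoffs 0, 5 → best response T.
Matrix against (B, X): payoffs 12, 2 → best response S.
Matrix against (B, Y): payoffs 11, 9 → best response S.
Matrix against (B, Z): payoffs 5, 10 → best response T.
Mutual best responses: (A, Z, T); (B, Y, S).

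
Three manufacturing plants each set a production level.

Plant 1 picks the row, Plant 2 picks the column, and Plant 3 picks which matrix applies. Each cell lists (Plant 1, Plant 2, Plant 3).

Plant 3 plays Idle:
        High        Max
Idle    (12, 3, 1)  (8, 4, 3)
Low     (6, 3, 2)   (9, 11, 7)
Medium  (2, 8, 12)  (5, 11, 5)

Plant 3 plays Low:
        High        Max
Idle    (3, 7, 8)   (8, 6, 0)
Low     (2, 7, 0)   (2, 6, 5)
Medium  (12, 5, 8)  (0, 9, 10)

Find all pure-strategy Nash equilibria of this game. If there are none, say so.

Plant 1 against (High, Idle): payoffs 12, 6, 2 → best response Idle.
Plant 1 against (High, Low): payoffs 3, 2, 12 → best response Medium.
Plant 1 against (Max, Idle): payoffs 8, 9, 5 → best response Low.
Plant 1 against (Max, Low): payoffs 8, 2, 0 → best response Idle.
Plant 2 against (Idle, Idle): payoffs 3, 4 → best response Max.
Plant 2 against (Idle, Low): payoffs 7, 6 → best response High.
Plant 2 against (Low, Idle): payoffs 3, 11 → best response Max.
Plant 2 against (Low, Low): payoffs 7, 6 → best response High.
Plant 2 against (Medium, Idle): payoffs 8, 11 → best response Max.
Plant 2 against (Medium, Low): payoffs 5, 9 → best response Max.
Plant 3 against (Idle, High): payoffs 1, 8 → best response Low.
Plant 3 against (Idle, Max): payoffs 3, 0 → best response Idle.
Plant 3 against (Low, High): payoffs 2, 0 → best response Idle.
Plant 3 against (Low, Max): payoffs 7, 5 → best response Idle.
Plant 3 against (Medium, High): payoffs 12, 8 → best response Idle.
Plant 3 against (Medium, Max): payoffs 5, 10 → best response Low.
Mutual best responses: (Low, Max, Idle).

(Low, Max, Idle)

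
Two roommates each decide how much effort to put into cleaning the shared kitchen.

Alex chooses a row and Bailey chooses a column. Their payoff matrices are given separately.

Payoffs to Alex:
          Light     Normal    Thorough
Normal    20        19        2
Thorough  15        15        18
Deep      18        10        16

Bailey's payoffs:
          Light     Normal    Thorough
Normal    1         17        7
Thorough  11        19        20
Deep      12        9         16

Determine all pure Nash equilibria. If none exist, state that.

Alex against Light: payoffs 20, 15, 18 → best response Normal.
Alex against Normal: payoffs 19, 15, 10 → best response Normal.
Alex against Thorough: payoffs 2, 18, 16 → best response Thorough.
Bailey against Normal: payoffs 1, 17, 7 → best response Normal.
Bailey against Thorough: payoffs 11, 19, 20 → best response Thorough.
Bailey against Deep: payoffs 12, 9, 16 → best response Thorough.
Mutual best responses: (Normal, Normal); (Thorough, Thorough).

The pure Nash equilibria are (Normal, Normal), (Thorough, Thorough).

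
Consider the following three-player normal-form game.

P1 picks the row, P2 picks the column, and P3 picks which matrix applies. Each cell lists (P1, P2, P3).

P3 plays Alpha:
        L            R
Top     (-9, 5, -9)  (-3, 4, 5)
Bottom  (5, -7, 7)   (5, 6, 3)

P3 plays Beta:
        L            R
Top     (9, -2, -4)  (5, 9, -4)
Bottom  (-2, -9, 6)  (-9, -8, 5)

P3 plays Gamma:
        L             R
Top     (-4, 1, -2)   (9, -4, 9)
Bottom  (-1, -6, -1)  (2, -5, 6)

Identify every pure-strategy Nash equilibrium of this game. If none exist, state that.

This game has no pure Nash equilibrium.

P1 against (L, Alpha): payoffs -9, 5 → best response Bottom.
P1 against (L, Beta): payoffs 9, -2 → best response Top.
P1 against (L, Gamma): payoffs -4, -1 → best response Bottom.
P1 against (R, Alpha): payoffs -3, 5 → best response Bottom.
P1 against (R, Beta): payoffs 5, -9 → best response Top.
P1 against (R, Gamma): payoffs 9, 2 → best response Top.
P2 against (Top, Alpha): payoffs 5, 4 → best response L.
P2 against (Top, Beta): payoffs -2, 9 → best response R.
P2 against (Top, Gamma): payoffs 1, -4 → best response L.
P2 against (Bottom, Alpha): payoffs -7, 6 → best response R.
P2 against (Bottom, Beta): payoffs -9, -8 → best response R.
P2 against (Bottom, Gamma): payoffs -6, -5 → best response R.
P3 against (Top, L): payoffs -9, -4, -2 → best response Gamma.
P3 against (Top, R): payoffs 5, -4, 9 → best response Gamma.
P3 against (Bottom, L): payoffs 7, 6, -1 → best response Alpha.
P3 against (Bottom, R): payoffs 3, 5, 6 → best response Gamma.
No profile is a mutual best response for all players.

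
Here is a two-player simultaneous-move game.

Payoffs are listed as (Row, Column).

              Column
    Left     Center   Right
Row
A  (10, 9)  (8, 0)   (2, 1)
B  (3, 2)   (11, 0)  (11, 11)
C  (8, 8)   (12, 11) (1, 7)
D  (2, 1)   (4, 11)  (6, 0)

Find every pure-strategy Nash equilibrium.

Pure-strategy Nash equilibria: (A, Left); (B, Right); (C, Center)

Mark each player's best response to every combination of opponents' strategies; a profile where every player is best-responding is a pure Nash equilibrium.
Row against Left: payoffs 10, 3, 8, 2 → best response A.
Row against Center: payoffs 8, 11, 12, 4 → best response C.
Row against Right: payoffs 2, 11, 1, 6 → best response B.
Column against A: payoffs 9, 0, 1 → best response Left.
Column against B: payoffs 2, 0, 11 → best response Right.
Column against C: payoffs 8, 11, 7 → best response Center.
Column against D: payoffs 1, 11, 0 → best response Center.
Mutual best responses: (A, Left); (B, Right); (C, Center).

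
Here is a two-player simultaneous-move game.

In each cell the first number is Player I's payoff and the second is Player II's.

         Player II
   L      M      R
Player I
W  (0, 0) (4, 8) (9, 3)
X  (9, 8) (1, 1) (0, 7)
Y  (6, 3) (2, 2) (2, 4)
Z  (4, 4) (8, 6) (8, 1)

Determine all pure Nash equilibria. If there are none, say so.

Player I against L: payoffs 0, 9, 6, 4 → best response X.
Player I against M: payoffs 4, 1, 2, 8 → best response Z.
Player I against R: payoffs 9, 0, 2, 8 → best response W.
Player II against W: payoffs 0, 8, 3 → best response M.
Player II against X: payoffs 8, 1, 7 → best response L.
Player II against Y: payoffs 3, 2, 4 → best response R.
Player II against Z: payoffs 4, 6, 1 → best response M.
Mutual best responses: (X, L); (Z, M).

The pure Nash equilibria are (X, L), (Z, M).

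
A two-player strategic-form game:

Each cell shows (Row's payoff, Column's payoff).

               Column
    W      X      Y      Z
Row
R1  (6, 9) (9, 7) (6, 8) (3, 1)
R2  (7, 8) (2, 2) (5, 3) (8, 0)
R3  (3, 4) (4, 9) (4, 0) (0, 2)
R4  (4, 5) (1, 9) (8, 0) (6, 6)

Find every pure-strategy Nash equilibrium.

Check each profile: it is a Nash equilibrium iff no player can strictly gain by switching unilaterally.
(R1, W): Row can switch to R2 (6 → 7). Not NE.
(R1, X): Column can switch to W (7 → 9). Not NE.
(R1, Y): Row can switch to R4 (6 → 8). Not NE.
(R1, Z): Row can switch to R2 (3 → 8). Not NE.
(R2, W): Row gets 7, best alternative 6; Column gets 8, best alternative 3. No profitable deviation — NE.
(R2, X): Row can switch to R1 (2 → 9). Not NE.
(R2, Y): Row can switch to R1 (5 → 6). Not NE.
(The remaining 9 profiles each have a profitable deviation by the same check.)

(R2, W)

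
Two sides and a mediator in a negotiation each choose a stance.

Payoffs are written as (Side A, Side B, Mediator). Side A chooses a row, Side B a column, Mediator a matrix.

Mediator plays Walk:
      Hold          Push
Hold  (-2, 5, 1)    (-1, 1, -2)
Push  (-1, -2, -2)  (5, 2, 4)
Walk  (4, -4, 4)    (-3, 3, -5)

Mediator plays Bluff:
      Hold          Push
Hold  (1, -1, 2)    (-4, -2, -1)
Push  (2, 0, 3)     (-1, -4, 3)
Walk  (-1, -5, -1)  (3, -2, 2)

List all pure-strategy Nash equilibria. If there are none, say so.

Pure-strategy Nash equilibria: (Push, Hold, Bluff); (Push, Push, Walk); (Walk, Push, Bluff)

For each player, find the best response to each opponent profile; mutual best responses are the pure NE.
Side A against (Hold, Walk): payoffs -2, -1, 4 → best response Walk.
Side A against (Hold, Bluff): payoffs 1, 2, -1 → best response Push.
Side A against (Push, Walk): payoffs -1, 5, -3 → best response Push.
Side A against (Push, Bluff): payoffs -4, -1, 3 → best response Walk.
Side B against (Hold, Walk): payoffs 5, 1 → best response Hold.
Side B against (Hold, Bluff): payoffs -1, -2 → best response Hold.
Side B against (Push, Walk): payoffs -2, 2 → best response Push.
Side B against (Push, Bluff): payoffs 0, -4 → best response Hold.
Side B against (Walk, Walk): payoffs -4, 3 → best response Push.
Side B against (Walk, Bluff): payoffs -5, -2 → best response Push.
Mediator against (Hold, Hold): payoffs 1, 2 → best response Bluff.
Mediator against (Hold, Push): payoffs -2, -1 → best response Bluff.
Mediator against (Push, Hold): payoffs -2, 3 → best response Bluff.
Mediator against (Push, Push): payoffs 4, 3 → best response Walk.
Mediator against (Walk, Hold): payoffs 4, -1 → best response Walk.
Mediator against (Walk, Push): payoffs -5, 2 → best response Bluff.
Mutual best responses: (Push, Hold, Bluff); (Push, Push, Walk); (Walk, Push, Bluff).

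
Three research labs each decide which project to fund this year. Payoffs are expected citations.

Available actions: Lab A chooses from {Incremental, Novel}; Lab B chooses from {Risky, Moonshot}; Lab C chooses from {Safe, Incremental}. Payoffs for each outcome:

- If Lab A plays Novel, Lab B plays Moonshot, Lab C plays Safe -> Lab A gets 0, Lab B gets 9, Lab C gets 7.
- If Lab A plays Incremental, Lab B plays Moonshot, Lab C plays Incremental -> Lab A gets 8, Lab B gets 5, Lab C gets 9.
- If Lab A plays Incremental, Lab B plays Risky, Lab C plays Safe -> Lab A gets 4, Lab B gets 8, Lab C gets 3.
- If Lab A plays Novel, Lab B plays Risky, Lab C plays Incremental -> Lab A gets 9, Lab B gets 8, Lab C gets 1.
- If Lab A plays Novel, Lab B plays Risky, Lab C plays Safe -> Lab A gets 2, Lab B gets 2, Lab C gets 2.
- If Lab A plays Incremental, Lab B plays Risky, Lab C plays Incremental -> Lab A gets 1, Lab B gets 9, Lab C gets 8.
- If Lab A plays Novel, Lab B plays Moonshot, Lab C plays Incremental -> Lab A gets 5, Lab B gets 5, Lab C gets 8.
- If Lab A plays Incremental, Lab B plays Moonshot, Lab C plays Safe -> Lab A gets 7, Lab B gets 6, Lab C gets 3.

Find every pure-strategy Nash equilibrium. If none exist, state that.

Check each profile: it is a Nash equilibrium iff no player can strictly gain by switching unilaterally.
(Incremental, Risky, Safe): Lab C can switch to Incremental (3 → 8). Not NE.
(Incremental, Risky, Incremental): Lab A can switch to Novel (1 → 9). Not NE.
(Incremental, Moonshot, Safe): Lab B can switch to Risky (6 → 8). Not NE.
(Incremental, Moonshot, Incremental): Lab B can switch to Risky (5 → 9). Not NE.
(Novel, Risky, Safe): Lab A can switch to Incremental (2 → 4). Not NE.
(Novel, Risky, Incremental): Lab C can switch to Safe (1 → 2). Not NE.
(Novel, Moonshot, Safe): Lab A can switch to Incremental (0 → 7). Not NE.
(Novel, Moonshot, Incremental): Lab A can switch to Incremental (5 → 8). Not NE.

There is no pure-strategy Nash equilibrium.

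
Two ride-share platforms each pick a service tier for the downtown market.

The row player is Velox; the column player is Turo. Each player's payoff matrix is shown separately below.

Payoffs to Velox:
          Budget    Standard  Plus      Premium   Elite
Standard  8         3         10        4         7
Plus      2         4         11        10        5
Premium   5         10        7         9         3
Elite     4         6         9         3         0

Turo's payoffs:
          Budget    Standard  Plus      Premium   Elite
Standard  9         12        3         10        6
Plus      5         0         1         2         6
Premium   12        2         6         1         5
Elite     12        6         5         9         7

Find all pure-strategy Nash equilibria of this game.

This game has no pure Nash equilibrium.

For each strategy profile, look for a profitable unilateral deviation.
(Standard, Budget): Turo can switch to Standard (9 → 12). Not NE.
(Standard, Standard): Velox can switch to Plus (3 → 4). Not NE.
(Standard, Plus): Velox can switch to Plus (10 → 11). Not NE.
(Standard, Premium): Velox can switch to Plus (4 → 10). Not NE.
(Standard, Elite): Turo can switch to Budget (6 → 9). Not NE.
(Plus, Budget): Velox can switch to Standard (2 → 8). Not NE.
(Plus, Standard): Velox can switch to Premium (4 → 10). Not NE.
(Plus, Plus): Turo can switch to Budget (1 → 5). Not NE.
(Plus, Premium): Turo can switch to Budget (2 → 5). Not NE.
(Plus, Elite): Velox can switch to Standard (5 → 7). Not NE.
(The remaining 10 profiles each have a profitable deviation by the same check.)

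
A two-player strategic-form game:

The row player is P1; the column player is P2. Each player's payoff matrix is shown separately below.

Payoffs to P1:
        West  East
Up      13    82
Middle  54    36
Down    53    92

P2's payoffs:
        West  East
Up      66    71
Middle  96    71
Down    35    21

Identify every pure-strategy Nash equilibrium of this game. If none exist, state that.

Pure NE: (Middle, West)

P1 against West: payoffs 13, 54, 53 → best response Middle.
P1 against East: payoffs 82, 36, 92 → best response Down.
P2 against Up: payoffs 66, 71 → best response East.
P2 against Middle: payoffs 96, 71 → best response West.
P2 against Down: payoffs 35, 21 → best response West.
Mutual best responses: (Middle, West).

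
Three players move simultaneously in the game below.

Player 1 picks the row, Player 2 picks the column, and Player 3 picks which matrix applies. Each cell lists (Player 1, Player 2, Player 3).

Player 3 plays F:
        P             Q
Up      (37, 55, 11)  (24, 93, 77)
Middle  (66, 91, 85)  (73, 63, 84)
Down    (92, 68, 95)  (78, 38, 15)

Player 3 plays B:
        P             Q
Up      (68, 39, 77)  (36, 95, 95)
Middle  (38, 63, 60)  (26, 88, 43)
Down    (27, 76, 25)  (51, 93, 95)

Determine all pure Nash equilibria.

The pure Nash equilibria are (Down, P, F); (Down, Q, B).

Player 1 against (P, F): payoffs 37, 66, 92 → best response Down.
Player 1 against (P, B): payoffs 68, 38, 27 → best response Up.
Player 1 against (Q, F): payoffs 24, 73, 78 → best response Down.
Player 1 against (Q, B): payoffs 36, 26, 51 → best response Down.
Player 2 against (Up, F): payoffs 55, 93 → best response Q.
Player 2 against (Up, B): payoffs 39, 95 → best response Q.
Player 2 against (Middle, F): payoffs 91, 63 → best response P.
Player 2 against (Middle, B): payoffs 63, 88 → best response Q.
Player 2 against (Down, F): payoffs 68, 38 → best response P.
Player 2 against (Down, B): payoffs 76, 93 → best response Q.
Player 3 against (Up, P): payoffs 11, 77 → best response B.
Player 3 against (Up, Q): payoffs 77, 95 → best response B.
Player 3 against (Middle, P): payoffs 85, 60 → best response F.
Player 3 against (Middle, Q): payoffs 84, 43 → best response F.
Player 3 against (Down, P): payoffs 95, 25 → best response F.
Player 3 against (Down, Q): payoffs 15, 95 → best response B.
Mutual best responses: (Down, P, F); (Down, Q, B).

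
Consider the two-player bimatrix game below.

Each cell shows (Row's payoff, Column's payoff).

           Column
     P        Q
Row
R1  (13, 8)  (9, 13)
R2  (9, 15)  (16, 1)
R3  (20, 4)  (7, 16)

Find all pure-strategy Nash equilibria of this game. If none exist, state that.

This game has no pure Nash equilibrium.

Mark each player's best response to every combination of opponents' strategies; a profile where every player is best-responding is a pure Nash equilibrium.
Row against P: payoffs 13, 9, 20 → best response R3.
Row against Q: payoffs 9, 16, 7 → best response R2.
Column against R1: payoffs 8, 13 → best response Q.
Column against R2: payoffs 15, 1 → best response P.
Column against R3: payoffs 4, 16 → best response Q.
No profile is a mutual best response for all players.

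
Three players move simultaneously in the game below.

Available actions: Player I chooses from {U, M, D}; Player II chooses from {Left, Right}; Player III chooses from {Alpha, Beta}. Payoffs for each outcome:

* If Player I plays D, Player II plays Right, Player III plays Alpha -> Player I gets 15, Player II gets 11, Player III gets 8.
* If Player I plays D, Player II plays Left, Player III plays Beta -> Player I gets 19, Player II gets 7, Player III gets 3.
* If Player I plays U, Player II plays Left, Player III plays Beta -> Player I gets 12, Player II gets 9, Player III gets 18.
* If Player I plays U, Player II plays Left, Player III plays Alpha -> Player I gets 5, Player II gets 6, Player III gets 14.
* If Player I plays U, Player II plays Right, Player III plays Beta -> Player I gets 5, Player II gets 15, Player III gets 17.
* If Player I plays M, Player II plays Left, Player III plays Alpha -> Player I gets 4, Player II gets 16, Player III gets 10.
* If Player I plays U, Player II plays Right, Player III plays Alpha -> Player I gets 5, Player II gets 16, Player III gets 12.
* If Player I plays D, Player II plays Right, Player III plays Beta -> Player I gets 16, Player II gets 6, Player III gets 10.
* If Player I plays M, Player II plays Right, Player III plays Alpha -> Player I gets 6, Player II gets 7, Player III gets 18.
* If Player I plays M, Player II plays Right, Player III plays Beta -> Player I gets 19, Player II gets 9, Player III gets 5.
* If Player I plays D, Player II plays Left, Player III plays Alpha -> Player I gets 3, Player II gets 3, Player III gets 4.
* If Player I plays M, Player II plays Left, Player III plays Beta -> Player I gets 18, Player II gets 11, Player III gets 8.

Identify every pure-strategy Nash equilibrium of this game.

none

For each player, find the best response to each opponent profile; mutual best responses are the pure NE.
Player I against (Left, Alpha): payoffs 5, 4, 3 → best response U.
Player I against (Left, Beta): payoffs 12, 18, 19 → best response D.
Player I against (Right, Alpha): payoffs 5, 6, 15 → best response D.
Player I against (Right, Beta): payoffs 5, 19, 16 → best response M.
Player II against (U, Alpha): payoffs 6, 16 → best response Right.
Player II against (U, Beta): payoffs 9, 15 → best response Right.
Player II against (M, Alpha): payoffs 16, 7 → best response Left.
Player II against (M, Beta): payoffs 11, 9 → best response Left.
Player II against (D, Alpha): payoffs 3, 11 → best response Right.
Player II against (D, Beta): payoffs 7, 6 → best response Left.
Player III against (U, Left): payoffs 14, 18 → best response Beta.
Player III against (U, Right): payoffs 12, 17 → best response Beta.
Player III against (M, Left): payoffs 10, 8 → best response Alpha.
Player III against (M, Right): payoffs 18, 5 → best response Alpha.
Player III against (D, Left): payoffs 4, 3 → best response Alpha.
Player III against (D, Right): payoffs 8, 10 → best response Beta.
No profile is a mutual best response for all players.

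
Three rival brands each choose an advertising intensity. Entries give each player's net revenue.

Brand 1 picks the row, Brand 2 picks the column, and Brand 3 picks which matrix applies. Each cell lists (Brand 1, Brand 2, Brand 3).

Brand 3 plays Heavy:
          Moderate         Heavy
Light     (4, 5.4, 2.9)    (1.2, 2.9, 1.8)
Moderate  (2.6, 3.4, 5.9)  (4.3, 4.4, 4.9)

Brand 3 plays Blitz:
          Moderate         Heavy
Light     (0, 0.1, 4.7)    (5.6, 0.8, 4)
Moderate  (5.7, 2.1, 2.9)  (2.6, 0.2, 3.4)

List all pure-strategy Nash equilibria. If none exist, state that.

Pure-strategy Nash equilibria: (Light, Heavy, Blitz), (Moderate, Heavy, Heavy)

Brand 1 against (Moderate, Heavy): payoffs 4, 2.6 → best response Light.
Brand 1 against (Moderate, Blitz): payoffs 0, 5.7 → best response Moderate.
Brand 1 against (Heavy, Heavy): payoffs 1.2, 4.3 → best response Moderate.
Brand 1 against (Heavy, Blitz): payoffs 5.6, 2.6 → best response Light.
Brand 2 against (Light, Heavy): payoffs 5.4, 2.9 → best response Moderate.
Brand 2 against (Light, Blitz): payoffs 0.1, 0.8 → best response Heavy.
Brand 2 against (Moderate, Heavy): payoffs 3.4, 4.4 → best response Heavy.
Brand 2 against (Moderate, Blitz): payoffs 2.1, 0.2 → best response Moderate.
Brand 3 against (Light, Moderate): payoffs 2.9, 4.7 → best response Blitz.
Brand 3 against (Light, Heavy): payoffs 1.8, 4 → best response Blitz.
Brand 3 against (Moderate, Moderate): payoffs 5.9, 2.9 → best response Heavy.
Brand 3 against (Moderate, Heavy): payoffs 4.9, 3.4 → best response Heavy.
Mutual best responses: (Light, Heavy, Blitz); (Moderate, Heavy, Heavy).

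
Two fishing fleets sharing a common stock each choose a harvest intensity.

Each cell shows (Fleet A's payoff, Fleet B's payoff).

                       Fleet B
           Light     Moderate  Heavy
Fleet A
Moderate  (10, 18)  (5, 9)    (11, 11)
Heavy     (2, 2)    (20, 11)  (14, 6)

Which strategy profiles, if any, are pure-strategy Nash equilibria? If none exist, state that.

Pure-strategy Nash equilibria: (Moderate, Light) and (Heavy, Moderate)

Mark each player's best response to every combination of opponents' strategies; a profile where every player is best-responding is a pure Nash equilibrium.
Fleet A against Light: payoffs 10, 2 → best response Moderate.
Fleet A against Moderate: payoffs 5, 20 → best response Heavy.
Fleet A against Heavy: payoffs 11, 14 → best response Heavy.
Fleet B against Moderate: payoffs 18, 9, 11 → best response Light.
Fleet B against Heavy: payoffs 2, 11, 6 → best response Moderate.
Mutual best responses: (Moderate, Light); (Heavy, Moderate).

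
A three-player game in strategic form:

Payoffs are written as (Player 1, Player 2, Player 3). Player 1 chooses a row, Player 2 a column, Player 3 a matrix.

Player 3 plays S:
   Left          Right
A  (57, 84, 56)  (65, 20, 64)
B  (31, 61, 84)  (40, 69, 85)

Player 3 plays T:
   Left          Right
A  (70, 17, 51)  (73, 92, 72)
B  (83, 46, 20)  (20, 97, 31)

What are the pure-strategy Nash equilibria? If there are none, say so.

The pure Nash equilibria are (A, Left, S), (A, Right, T).

Player 1 against (Left, S): payoffs 57, 31 → best response A.
Player 1 against (Left, T): payoffs 70, 83 → best response B.
Player 1 against (Right, S): payoffs 65, 40 → best response A.
Player 1 against (Right, T): payoffs 73, 20 → best response A.
Player 2 against (A, S): payoffs 84, 20 → best response Left.
Player 2 against (A, T): payoffs 17, 92 → best response Right.
Player 2 against (B, S): payoffs 61, 69 → best response Right.
Player 2 against (B, T): payoffs 46, 97 → best response Right.
Player 3 against (A, Left): payoffs 56, 51 → best response S.
Player 3 against (A, Right): payoffs 64, 72 → best response T.
Player 3 against (B, Left): payoffs 84, 20 → best response S.
Player 3 against (B, Right): payoffs 85, 31 → best response S.
Mutual best responses: (A, Left, S); (A, Right, T).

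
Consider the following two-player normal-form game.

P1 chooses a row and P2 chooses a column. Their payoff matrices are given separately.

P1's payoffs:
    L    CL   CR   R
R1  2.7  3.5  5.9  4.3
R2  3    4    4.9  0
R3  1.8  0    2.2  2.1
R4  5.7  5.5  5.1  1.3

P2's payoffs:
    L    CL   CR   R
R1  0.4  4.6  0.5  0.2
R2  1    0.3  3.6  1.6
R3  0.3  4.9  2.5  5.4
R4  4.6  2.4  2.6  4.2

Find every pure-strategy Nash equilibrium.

Check each profile: it is a Nash equilibrium iff no player can strictly gain by switching unilaterally.
(R1, L): P1 can switch to R2 (2.7 → 3). Not NE.
(R1, CL): P1 can switch to R2 (3.5 → 4). Not NE.
(R1, CR): P2 can switch to CL (0.5 → 4.6). Not NE.
(R1, R): P2 can switch to L (0.2 → 0.4). Not NE.
(R2, L): P1 can switch to R4 (3 → 5.7). Not NE.
(R2, CL): P1 can switch to R4 (4 → 5.5). Not NE.
(R4, L): P1 gets 5.7, best alternative 3; P2 gets 4.6, best alternative 4.2. No profitable deviation — NE.
(The remaining 9 profiles each have a profitable deviation by the same check.)

The unique pure-strategy Nash equilibrium is (R4, L).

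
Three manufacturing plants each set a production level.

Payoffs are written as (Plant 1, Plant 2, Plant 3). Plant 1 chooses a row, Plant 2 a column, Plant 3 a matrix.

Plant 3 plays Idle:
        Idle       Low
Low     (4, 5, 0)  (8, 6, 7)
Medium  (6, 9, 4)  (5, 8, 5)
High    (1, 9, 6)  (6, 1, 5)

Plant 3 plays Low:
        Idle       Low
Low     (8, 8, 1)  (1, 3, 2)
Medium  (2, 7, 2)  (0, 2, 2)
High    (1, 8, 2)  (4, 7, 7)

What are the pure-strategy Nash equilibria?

Pure-strategy Nash equilibria: (Low, Idle, Low) and (Low, Low, Idle) and (Medium, Idle, Idle)

Plant 1 against (Idle, Idle): payoffs 4, 6, 1 → best response Medium.
Plant 1 against (Idle, Low): payoffs 8, 2, 1 → best response Low.
Plant 1 against (Low, Idle): payoffs 8, 5, 6 → best response Low.
Plant 1 against (Low, Low): payoffs 1, 0, 4 → best response High.
Plant 2 against (Low, Idle): payoffs 5, 6 → best response Low.
Plant 2 against (Low, Low): payoffs 8, 3 → best response Idle.
Plant 2 against (Medium, Idle): payoffs 9, 8 → best response Idle.
Plant 2 against (Medium, Low): payoffs 7, 2 → best response Idle.
Plant 2 against (High, Idle): payoffs 9, 1 → best response Idle.
Plant 2 against (High, Low): payoffs 8, 7 → best response Idle.
Plant 3 against (Low, Idle): payoffs 0, 1 → best response Low.
Plant 3 against (Low, Low): payoffs 7, 2 → best response Idle.
Plant 3 against (Medium, Idle): payoffs 4, 2 → best response Idle.
Plant 3 against (Medium, Low): payoffs 5, 2 → best response Idle.
Plant 3 against (High, Idle): payoffs 6, 2 → best response Idle.
Plant 3 against (High, Low): payoffs 5, 7 → best response Low.
Mutual best responses: (Low, Idle, Low); (Low, Low, Idle); (Medium, Idle, Idle).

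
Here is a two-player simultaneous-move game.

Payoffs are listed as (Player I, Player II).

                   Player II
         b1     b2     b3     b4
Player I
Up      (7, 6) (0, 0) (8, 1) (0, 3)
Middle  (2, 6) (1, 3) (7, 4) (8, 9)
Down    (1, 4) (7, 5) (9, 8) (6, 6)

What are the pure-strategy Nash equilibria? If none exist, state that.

The pure Nash equilibria are (Up, b1) and (Middle, b4) and (Down, b3).

(Up, b1): Player I gets 7, best alternative 2; Player II gets 6, best alternative 3. No profitable deviation — NE.
(Up, b2): Player I can switch to Middle (0 → 1). Not NE.
(Up, b3): Player I can switch to Down (8 → 9). Not NE.
(Up, b4): Player I can switch to Middle (0 → 8). Not NE.
(Middle, b1): Player I can switch to Up (2 → 7). Not NE.
(Middle, b2): Player I can switch to Down (1 → 7). Not NE.
(Middle, b3): Player I can switch to Up (7 → 8). Not NE.
(Middle, b4): Player I gets 8, best alternative 6; Player II gets 9, best alternative 6. No profitable deviation — NE.
(Down, b1): Player I can switch to Up (1 → 7). Not NE.
(Down, b2): Player II can switch to b3 (5 → 8). Not NE.
(Down, b3): Player I gets 9, best alternative 8; Player II gets 8, best alternative 6. No profitable deviation — NE.
(The remaining 1 profile has a profitable deviation by the same check.)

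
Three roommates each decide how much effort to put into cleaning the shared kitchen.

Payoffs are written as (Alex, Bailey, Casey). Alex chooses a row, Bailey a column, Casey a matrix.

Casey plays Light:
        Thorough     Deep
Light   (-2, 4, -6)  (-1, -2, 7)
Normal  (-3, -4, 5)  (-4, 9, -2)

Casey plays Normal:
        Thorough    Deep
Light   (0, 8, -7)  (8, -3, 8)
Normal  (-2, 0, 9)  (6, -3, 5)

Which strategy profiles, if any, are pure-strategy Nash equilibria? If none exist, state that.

(Light, Thorough, Light): Alex gets -2, best alternative -3; Bailey gets 4, best alternative -2; Casey gets -6, best alternative -7. No profitable deviation — NE.
(Light, Thorough, Normal): Casey can switch to Light (-7 → -6). Not NE.
(Light, Deep, Light): Bailey can switch to Thorough (-2 → 4). Not NE.
(Light, Deep, Normal): Bailey can switch to Thorough (-3 → 8). Not NE.
(Normal, Thorough, Light): Alex can switch to Light (-3 → -2). Not NE.
(Normal, Thorough, Normal): Alex can switch to Light (-2 → 0). Not NE.
(Normal, Deep, Light): Alex can switch to Light (-4 → -1). Not NE.
(Normal, Deep, Normal): Alex can switch to Light (6 → 8). Not NE.

The unique pure-strategy Nash equilibrium is (Light, Thorough, Light).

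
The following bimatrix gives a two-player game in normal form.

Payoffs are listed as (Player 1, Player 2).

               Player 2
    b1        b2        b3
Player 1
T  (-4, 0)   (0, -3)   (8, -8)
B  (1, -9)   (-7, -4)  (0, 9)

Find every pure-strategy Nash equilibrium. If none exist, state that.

For each strategy profile, look for a profitable unilateral deviation.
(T, b1): Player 1 can switch to B (-4 → 1). Not NE.
(T, b2): Player 2 can switch to b1 (-3 → 0). Not NE.
(T, b3): Player 2 can switch to b1 (-8 → 0). Not NE.
(B, b1): Player 2 can switch to b2 (-9 → -4). Not NE.
(B, b2): Player 1 can switch to T (-7 → 0). Not NE.
(B, b3): Player 1 can switch to T (0 → 8). Not NE.

none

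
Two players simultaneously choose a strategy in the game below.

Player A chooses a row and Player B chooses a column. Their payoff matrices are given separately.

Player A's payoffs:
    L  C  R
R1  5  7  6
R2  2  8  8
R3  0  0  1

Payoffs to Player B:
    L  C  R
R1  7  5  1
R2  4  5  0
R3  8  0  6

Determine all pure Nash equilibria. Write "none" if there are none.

Player A against L: payoffs 5, 2, 0 → best response R1.
Player A against C: payoffs 7, 8, 0 → best response R2.
Player A against R: payoffs 6, 8, 1 → best response R2.
Player B against R1: payoffs 7, 5, 1 → best response L.
Player B against R2: payoffs 4, 5, 0 → best response C.
Player B against R3: payoffs 8, 0, 6 → best response L.
Mutual best responses: (R1, L); (R2, C).

The pure Nash equilibria are (R1, L), (R2, C).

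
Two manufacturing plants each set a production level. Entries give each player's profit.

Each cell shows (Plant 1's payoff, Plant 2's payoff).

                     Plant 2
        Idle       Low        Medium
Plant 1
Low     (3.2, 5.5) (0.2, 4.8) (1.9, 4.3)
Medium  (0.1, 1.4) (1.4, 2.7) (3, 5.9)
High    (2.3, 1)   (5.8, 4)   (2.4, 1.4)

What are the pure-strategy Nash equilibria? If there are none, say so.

(Low, Idle): Plant 1 gets 3.2, best alternative 2.3; Plant 2 gets 5.5, best alternative 4.8. No profitable deviation — NE.
(Low, Low): Plant 1 can switch to Medium (0.2 → 1.4). Not NE.
(Low, Medium): Plant 1 can switch to Medium (1.9 → 3). Not NE.
(Medium, Idle): Plant 1 can switch to Low (0.1 → 3.2). Not NE.
(Medium, Low): Plant 1 can switch to High (1.4 → 5.8). Not NE.
(Medium, Medium): Plant 1 gets 3, best alternative 2.4; Plant 2 gets 5.9, best alternative 2.7. No profitable deviation — NE.
(High, Idle): Plant 1 can switch to Low (2.3 → 3.2). Not NE.
(High, Low): Plant 1 gets 5.8, best alternative 1.4; Plant 2 gets 4, best alternative 1.4. No profitable deviation — NE.
(High, Medium): Plant 1 can switch to Medium (2.4 → 3). Not NE.

The pure Nash equilibria are (Low, Idle) and (Medium, Medium) and (High, Low).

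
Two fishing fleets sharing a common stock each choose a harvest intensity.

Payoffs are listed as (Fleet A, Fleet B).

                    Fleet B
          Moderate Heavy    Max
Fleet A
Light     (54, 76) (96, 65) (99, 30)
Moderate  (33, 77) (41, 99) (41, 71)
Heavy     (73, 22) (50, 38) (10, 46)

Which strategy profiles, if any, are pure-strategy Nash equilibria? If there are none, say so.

This game has no pure Nash equilibrium.

Check each profile: it is a Nash equilibrium iff no player can strictly gain by switching unilaterally.
(Light, Moderate): Fleet A can switch to Heavy (54 → 73). Not NE.
(Light, Heavy): Fleet B can switch to Moderate (65 → 76). Not NE.
(Light, Max): Fleet B can switch to Moderate (30 → 76). Not NE.
(Moderate, Moderate): Fleet A can switch to Light (33 → 54). Not NE.
(Moderate, Heavy): Fleet A can switch to Light (41 → 96). Not NE.
(Moderate, Max): Fleet A can switch to Light (41 → 99). Not NE.
(Heavy, Moderate): Fleet B can switch to Heavy (22 → 38). Not NE.
(Heavy, Heavy): Fleet A can switch to Light (50 → 96). Not NE.
(Heavy, Max): Fleet A can switch to Light (10 → 99). Not NE.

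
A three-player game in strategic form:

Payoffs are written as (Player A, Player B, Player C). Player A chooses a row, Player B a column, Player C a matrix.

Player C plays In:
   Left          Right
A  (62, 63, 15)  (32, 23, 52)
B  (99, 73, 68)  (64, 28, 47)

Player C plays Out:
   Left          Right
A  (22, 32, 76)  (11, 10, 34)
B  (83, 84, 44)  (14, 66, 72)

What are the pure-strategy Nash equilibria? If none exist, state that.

Pure NE: (B, Left, In)

Mark each player's best response to every combination of opponents' strategies; a profile where every player is best-responding is a pure Nash equilibrium.
Player A against (Left, In): payoffs 62, 99 → best response B.
Player A against (Left, Out): payoffs 22, 83 → best response B.
Player A against (Right, In): payoffs 32, 64 → best response B.
Player A against (Right, Out): payoffs 11, 14 → best response B.
Player B against (A, In): payoffs 63, 23 → best response Left.
Player B against (A, Out): payoffs 32, 10 → best response Left.
Player B against (B, In): payoffs 73, 28 → best response Left.
Player B against (B, Out): payoffs 84, 66 → best response Left.
Player C against (A, Left): payoffs 15, 76 → best response Out.
Player C against (A, Right): payoffs 52, 34 → best response In.
Player C against (B, Left): payoffs 68, 44 → best response In.
Player C against (B, Right): payoffs 47, 72 → best response Out.
Mutual best responses: (B, Left, In).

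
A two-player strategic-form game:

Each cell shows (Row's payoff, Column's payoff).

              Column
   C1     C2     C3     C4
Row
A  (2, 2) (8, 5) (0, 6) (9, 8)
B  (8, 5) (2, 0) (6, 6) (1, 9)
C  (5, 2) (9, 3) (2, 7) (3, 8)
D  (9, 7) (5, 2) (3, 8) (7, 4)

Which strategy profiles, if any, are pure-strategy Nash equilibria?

Check each profile: it is a Nash equilibrium iff no player can strictly gain by switching unilaterally.
(A, C1): Row can switch to B (2 → 8). Not NE.
(A, C2): Row can switch to C (8 → 9). Not NE.
(A, C3): Row can switch to B (0 → 6). Not NE.
(A, C4): Row gets 9, best alternative 7; Column gets 8, best alternative 6. No profitable deviation — NE.
(B, C1): Row can switch to D (8 → 9). Not NE.
(B, C2): Row can switch to A (2 → 8). Not NE.
(B, C3): Column can switch to C4 (6 → 9). Not NE.
(B, C4): Row can switch to A (1 → 9). Not NE.
(C, C1): Row can switch to B (5 → 8). Not NE.
(C, C2): Column can switch to C3 (3 → 7). Not NE.
(C, C3): Row can switch to B (2 → 6). Not NE.
(C, C4): Row can switch to A (3 → 9). Not NE.
(D, C1): Column can switch to C3 (7 → 8). Not NE.
(The remaining 3 profiles each have a profitable deviation by the same check.)

The unique pure-strategy Nash equilibrium is (A, C4).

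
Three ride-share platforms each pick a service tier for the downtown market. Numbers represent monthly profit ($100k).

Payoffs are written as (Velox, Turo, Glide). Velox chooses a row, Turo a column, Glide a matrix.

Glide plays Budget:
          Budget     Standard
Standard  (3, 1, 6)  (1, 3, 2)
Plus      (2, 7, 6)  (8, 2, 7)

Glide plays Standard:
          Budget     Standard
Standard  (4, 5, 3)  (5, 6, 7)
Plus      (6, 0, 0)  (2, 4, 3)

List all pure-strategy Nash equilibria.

Check each profile: it is a Nash equilibrium iff no player can strictly gain by switching unilaterally.
(Standard, Budget, Budget): Turo can switch to Standard (1 → 3). Not NE.
(Standard, Budget, Standard): Velox can switch to Plus (4 → 6). Not NE.
(Standard, Standard, Budget): Velox can switch to Plus (1 → 8). Not NE.
(Standard, Standard, Standard): Velox gets 5, best alternative 2; Turo gets 6, best alternative 5; Glide gets 7, best alternative 2. No profitable deviation — NE.
(Plus, Budget, Budget): Velox can switch to Standard (2 → 3). Not NE.
(Plus, Budget, Standard): Turo can switch to Standard (0 → 4). Not NE.
(Plus, Standard, Budget): Turo can switch to Budget (2 → 7). Not NE.
(Plus, Standard, Standard): Velox can switch to Standard (2 → 5). Not NE.

(Standard, Standard, Standard)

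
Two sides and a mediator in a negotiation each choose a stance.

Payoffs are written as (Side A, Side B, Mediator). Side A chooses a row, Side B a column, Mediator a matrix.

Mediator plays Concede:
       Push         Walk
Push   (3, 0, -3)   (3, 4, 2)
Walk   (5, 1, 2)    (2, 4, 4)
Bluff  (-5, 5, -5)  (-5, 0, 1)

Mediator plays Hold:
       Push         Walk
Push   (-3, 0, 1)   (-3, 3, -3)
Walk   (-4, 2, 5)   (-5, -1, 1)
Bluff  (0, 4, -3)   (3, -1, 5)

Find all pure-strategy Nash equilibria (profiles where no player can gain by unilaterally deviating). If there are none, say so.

Side A against (Push, Concede): payoffs 3, 5, -5 → best response Walk.
Side A against (Push, Hold): payoffs -3, -4, 0 → best response Bluff.
Side A against (Walk, Concede): payoffs 3, 2, -5 → best response Push.
Side A against (Walk, Hold): payoffs -3, -5, 3 → best response Bluff.
Side B against (Push, Concede): payoffs 0, 4 → best response Walk.
Side B against (Push, Hold): payoffs 0, 3 → best response Walk.
Side B against (Walk, Concede): payoffs 1, 4 → best response Walk.
Side B against (Walk, Hold): payoffs 2, -1 → best response Push.
Side B against (Bluff, Concede): payoffs 5, 0 → best response Push.
Side B against (Bluff, Hold): payoffs 4, -1 → best response Push.
Mediator against (Push, Push): payoffs -3, 1 → best response Hold.
Mediator against (Push, Walk): payoffs 2, -3 → best response Concede.
Mediator against (Walk, Push): payoffs 2, 5 → best response Hold.
Mediator against (Walk, Walk): payoffs 4, 1 → best response Concede.
Mediator against (Bluff, Push): payoffs -5, -3 → best response Hold.
Mediator against (Bluff, Walk): payoffs 1, 5 → best response Hold.
Mutual best responses: (Push, Walk, Concede); (Bluff, Push, Hold).

The pure Nash equilibria are (Push, Walk, Concede); (Bluff, Push, Hold).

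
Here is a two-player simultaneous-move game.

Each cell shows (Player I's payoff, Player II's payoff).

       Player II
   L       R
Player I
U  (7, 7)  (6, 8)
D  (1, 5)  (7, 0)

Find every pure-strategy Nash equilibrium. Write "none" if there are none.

No pure-strategy Nash equilibrium.

Player I against L: payoffs 7, 1 → best response U.
Player I against R: payoffs 6, 7 → best response D.
Player II against U: payoffs 7, 8 → best response R.
Player II against D: payoffs 5, 0 → best response L.
No profile is a mutual best response for all players.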